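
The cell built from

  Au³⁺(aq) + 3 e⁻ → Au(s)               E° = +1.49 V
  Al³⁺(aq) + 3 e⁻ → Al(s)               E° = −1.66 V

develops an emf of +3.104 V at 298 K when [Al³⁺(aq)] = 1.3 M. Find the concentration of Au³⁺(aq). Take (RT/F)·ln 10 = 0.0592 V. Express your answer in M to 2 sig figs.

0.0061 M

With Au³⁺/Au at the cathode and Al³⁺/Al at the anode, E°cell = +1.49 − (−1.66) = +3.15 V (n = 3).
Since E = E° − (0.0592/n)·log Q, log Q = n(E° − E)/0.0592 = 2.331.
The balanced reaction is Au³⁺(aq) + Al(s) → Au(s) + Al³⁺(aq), so Q = [Al³⁺(aq)] / [Au³⁺(aq)].
Substituting the known concentrations and solving, log [Au³⁺(aq)] = −2.217 and [Au³⁺(aq)] = 0.0061 M.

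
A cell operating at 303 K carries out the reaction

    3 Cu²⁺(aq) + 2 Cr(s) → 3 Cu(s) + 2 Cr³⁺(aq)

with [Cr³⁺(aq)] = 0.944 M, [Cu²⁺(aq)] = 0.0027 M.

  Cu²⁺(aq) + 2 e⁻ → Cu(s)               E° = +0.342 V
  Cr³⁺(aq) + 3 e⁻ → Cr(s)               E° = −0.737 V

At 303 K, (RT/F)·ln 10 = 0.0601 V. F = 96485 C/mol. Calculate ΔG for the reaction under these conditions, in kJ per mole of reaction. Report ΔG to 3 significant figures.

With Cu²⁺/Cu reduced at the cathode, E°cell = +0.342 − (−0.737) = +1.079 V and n = 6.
Q = [Cr³⁺(aq)]^2 / [Cu²⁺(aq)]^3 = 4.53×10^7, so log Q = 7.656 and E = +1.079 − (0.0601/6)(7.656) = +1.0023 V.
ΔG = −nFE = −(6)(96485)(+1.0023) J/mol = −580 kJ/mol.

−580 kJ/mol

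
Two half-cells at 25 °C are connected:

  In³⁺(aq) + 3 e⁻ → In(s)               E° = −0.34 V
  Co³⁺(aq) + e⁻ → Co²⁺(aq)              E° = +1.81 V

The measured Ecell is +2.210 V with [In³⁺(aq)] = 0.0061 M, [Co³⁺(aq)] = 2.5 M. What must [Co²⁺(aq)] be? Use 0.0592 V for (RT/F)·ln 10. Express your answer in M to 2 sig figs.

Co³⁺/Co²⁺ is the cathode (higher E°); E°cell = +1.81 − (−0.34) = +2.15 V with n = 3.
Rearranging E = E° − (0.0592/n)·log Q gives log Q = 3(+2.15 − (+2.210))/0.0592 = −3.041.
Balancing electrons gives 3 Co³⁺(aq) + In(s) → 3 Co²⁺(aq) + In³⁺(aq); thus Q = ([Co²⁺(aq)]^3·[In³⁺(aq)]) / [Co³⁺(aq)]^3.
Substituting the known concentrations and solving, log [Co²⁺(aq)] = 0.122 and [Co²⁺(aq)] = 1.3 M.

1.3 M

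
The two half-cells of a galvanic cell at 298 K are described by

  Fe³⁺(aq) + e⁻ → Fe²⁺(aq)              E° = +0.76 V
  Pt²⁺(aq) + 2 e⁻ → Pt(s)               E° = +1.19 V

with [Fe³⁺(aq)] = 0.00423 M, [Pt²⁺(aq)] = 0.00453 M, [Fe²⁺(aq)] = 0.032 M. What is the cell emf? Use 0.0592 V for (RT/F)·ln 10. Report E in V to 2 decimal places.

The Pt²⁺/Pt couple has the more positive E°, so it is the cathode; Fe³⁺/Fe²⁺ is the anode.
The standard potential is +1.19 − (+0.76) = +0.43 V and the balanced reaction transfers n = 2 electrons.
Balancing gives Pt²⁺(aq) + 2 Fe²⁺(aq) → Pt(s) + 2 Fe³⁺(aq); hence Q = [Fe³⁺(aq)]^2 / ([Pt²⁺(aq)]·[Fe²⁺(aq)]^2) = 3.86 (log Q = 0.586).
Applying E = E° − (RT ln10/nF)·log Q gives +0.43 − (0.0592/2)(0.586) = +0.41 V.

+0.41 V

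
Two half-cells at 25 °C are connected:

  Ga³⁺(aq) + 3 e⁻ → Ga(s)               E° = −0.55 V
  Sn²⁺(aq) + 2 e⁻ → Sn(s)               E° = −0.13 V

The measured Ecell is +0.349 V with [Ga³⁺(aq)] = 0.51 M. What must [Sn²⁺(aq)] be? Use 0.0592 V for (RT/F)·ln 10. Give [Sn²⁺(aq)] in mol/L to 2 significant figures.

0.0025 M

With Sn²⁺/Sn at the cathode and Ga³⁺/Ga at the anode, E°cell = −0.13 − (−0.55) = +0.42 V (n = 6).
Since E = E° − (0.0592/n)·log Q, log Q = n(E° − E)/0.0592 = 7.196.
For 3 Sn²⁺(aq) + 2 Ga(s) → 3 Sn(s) + 2 Ga³⁺(aq), the reaction quotient is Q = [Ga³⁺(aq)]^2 / [Sn²⁺(aq)]^3.
Solving for the unknown gives log [Sn²⁺(aq)] = −2.594, so [Sn²⁺(aq)] ≈ 0.0025 M.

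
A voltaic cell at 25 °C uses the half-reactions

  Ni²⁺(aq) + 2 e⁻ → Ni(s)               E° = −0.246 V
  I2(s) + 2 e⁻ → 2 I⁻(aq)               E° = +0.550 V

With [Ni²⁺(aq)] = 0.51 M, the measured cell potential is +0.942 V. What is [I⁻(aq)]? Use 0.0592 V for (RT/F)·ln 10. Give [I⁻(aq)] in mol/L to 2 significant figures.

The I₂/I⁻ couple has the larger reduction potential, so it is the cathode: E°cell = +0.550 − (−0.246) = +0.796 V and n = 2.
From the Nernst equation, log Q = n(E° − E)/0.0592 = 2·(+0.796 − (+0.942))/0.0592 = −4.932.
The balanced reaction is I2(s) + Ni(s) → 2 I⁻(aq) + Ni²⁺(aq), so Q = [I⁻(aq)]^2·[Ni²⁺(aq)].
Solving for the unknown gives log [I⁻(aq)] = −2.320, so [I⁻(aq)] ≈ 0.0048 M.

0.0048 M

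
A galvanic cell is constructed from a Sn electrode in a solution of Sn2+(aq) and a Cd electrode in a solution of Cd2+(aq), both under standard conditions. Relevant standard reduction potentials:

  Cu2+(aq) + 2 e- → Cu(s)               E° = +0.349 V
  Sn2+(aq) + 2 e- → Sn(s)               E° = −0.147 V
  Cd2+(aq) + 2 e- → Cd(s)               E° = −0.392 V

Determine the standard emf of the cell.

+0.245 V

The Sn²⁺/Sn couple has the higher E°, so Sn ion is reduced (cathode) and Cd is oxidized (anode).
E°cell = E°(cathode) − E°(anode) = −0.147 − (−0.392) = +0.245 V.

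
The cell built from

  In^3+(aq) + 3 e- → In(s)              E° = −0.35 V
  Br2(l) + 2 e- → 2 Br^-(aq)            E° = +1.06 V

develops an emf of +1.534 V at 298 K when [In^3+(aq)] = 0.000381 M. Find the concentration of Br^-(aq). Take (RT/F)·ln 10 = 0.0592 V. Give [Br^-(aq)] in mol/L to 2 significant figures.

Br₂/Br⁻ is the cathode (higher E°); E°cell = +1.06 − (−0.35) = +1.41 V with n = 6.
Rearranging E = E° − (0.0592/n)·log Q gives log Q = 6(+1.41 − (+1.534))/0.0592 = −12.568.
Balancing electrons gives 3 Br2(l) + 2 In(s) → 6 Br^-(aq) + 2 In^3+(aq); thus Q = [Br^-(aq)]^6·[In^3+(aq)]^2.
Isolating [Br^-(aq)] in Q = 10^{−12.568} yields log [Br^-(aq)] = −0.955, i.e. 0.11 M.

0.11 M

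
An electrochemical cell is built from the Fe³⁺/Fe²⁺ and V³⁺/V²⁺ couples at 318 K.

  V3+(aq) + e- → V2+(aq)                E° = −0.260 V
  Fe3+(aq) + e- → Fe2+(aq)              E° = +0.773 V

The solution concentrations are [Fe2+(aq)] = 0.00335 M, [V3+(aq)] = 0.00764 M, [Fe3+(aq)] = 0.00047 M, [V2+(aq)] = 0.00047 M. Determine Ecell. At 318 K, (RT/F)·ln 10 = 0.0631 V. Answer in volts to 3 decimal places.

Since E°(Fe³⁺/Fe²⁺) > E°(V³⁺/V²⁺), Fe³⁺/Fe²⁺ serves as the cathode.
E°cell = E°cat − E°an = +0.773 − (−0.260) = +1.033 V; n = 1.
The balanced reaction is Fe3+(aq) + V2+(aq) → Fe2+(aq) + V3+(aq), so Q = ([Fe2+(aq)]·[V3+(aq)]) / ([Fe3+(aq)]·[V2+(aq)]) = 116 and log Q = 2.064.
By the Nernst equation, E = +1.033 − (0.0631/1)·(2.064) = +0.903 V.

+0.903 V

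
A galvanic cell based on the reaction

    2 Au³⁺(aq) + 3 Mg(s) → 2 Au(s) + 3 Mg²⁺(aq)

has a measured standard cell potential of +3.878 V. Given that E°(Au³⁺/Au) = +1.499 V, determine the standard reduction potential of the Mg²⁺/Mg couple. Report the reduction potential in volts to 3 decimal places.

In the reaction as written the Au³⁺/Au couple is reduced (cathode) and Mg²⁺/Mg is oxidized (anode), so E°cell = E°(Au³⁺/Au) − E°(Mg²⁺/Mg).
E°(Mg²⁺/Mg) = E°(cathode) − E°cell = +1.499 − (+3.878) = −2.379 V.

−2.379 V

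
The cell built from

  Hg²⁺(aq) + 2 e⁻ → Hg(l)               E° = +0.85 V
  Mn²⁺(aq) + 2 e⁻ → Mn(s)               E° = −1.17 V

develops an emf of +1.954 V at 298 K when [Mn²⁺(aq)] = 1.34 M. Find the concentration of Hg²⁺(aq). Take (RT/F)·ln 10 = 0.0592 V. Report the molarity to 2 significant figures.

The Hg²⁺/Hg couple has the larger reduction potential, so it is the cathode: E°cell = +0.85 − (−1.17) = +2.02 V and n = 2.
Rearranging E = E° − (0.0592/n)·log Q gives log Q = 2(+2.02 − (+1.954))/0.0592 = 2.230.
For Hg²⁺(aq) + Mn(s) → Hg(l) + Mn²⁺(aq), the reaction quotient is Q = [Mn²⁺(aq)] / [Hg²⁺(aq)].
Substituting the known concentrations and solving, log [Hg²⁺(aq)] = −2.103 and [Hg²⁺(aq)] = 0.0079 M.

0.0079 M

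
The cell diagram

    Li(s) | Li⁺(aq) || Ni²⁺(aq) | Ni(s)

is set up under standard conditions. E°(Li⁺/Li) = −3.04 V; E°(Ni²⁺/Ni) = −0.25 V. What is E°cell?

By convention the left-hand electrode in cell notation is the anode (oxidation) and the right-hand electrode is the cathode (reduction).
E°cell = E°(right) − E°(left) = −0.25 − (−3.04) = +2.79 V.

+2.79 V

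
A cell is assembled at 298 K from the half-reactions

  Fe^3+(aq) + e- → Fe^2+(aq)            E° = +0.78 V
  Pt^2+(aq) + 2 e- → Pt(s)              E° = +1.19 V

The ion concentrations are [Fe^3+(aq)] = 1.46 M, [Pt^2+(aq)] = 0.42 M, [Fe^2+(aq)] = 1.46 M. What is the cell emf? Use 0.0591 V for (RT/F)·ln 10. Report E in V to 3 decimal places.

The Pt²⁺/Pt couple has the more positive E°, so it is the cathode; Fe³⁺/Fe²⁺ is the anode.
The standard potential is +1.19 − (+0.78) = +0.41 V and the balanced reaction transfers n = 2 electrons.
Balancing gives Pt^2+(aq) + 2 Fe^2+(aq) → Pt(s) + 2 Fe^3+(aq); hence Q = [Fe^3+(aq)]^2 / ([Pt^2+(aq)]·[Fe^2+(aq)]^2) = 2.38 (log Q = 0.377).
Applying E = E° − (RT ln10/nF)·log Q gives +0.41 − (0.0591/2)(0.377) = +0.399 V.

+0.399 V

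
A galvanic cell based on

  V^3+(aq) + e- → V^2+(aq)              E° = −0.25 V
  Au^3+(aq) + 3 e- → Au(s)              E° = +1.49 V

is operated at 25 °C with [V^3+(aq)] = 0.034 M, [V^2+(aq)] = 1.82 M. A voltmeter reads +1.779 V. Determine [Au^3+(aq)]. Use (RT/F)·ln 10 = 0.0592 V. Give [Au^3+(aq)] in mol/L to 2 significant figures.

The Au³⁺/Au couple has the larger reduction potential, so it is the cathode: E°cell = +1.49 − (−0.25) = +1.74 V and n = 3.
Rearranging E = E° − (0.0592/n)·log Q gives log Q = 3(+1.74 − (+1.779))/0.0592 = −1.976.
The balanced reaction is Au^3+(aq) + 3 V^2+(aq) → Au(s) + 3 V^3+(aq), so Q = [V^3+(aq)]^3 / ([Au^3+(aq)]·[V^2+(aq)]^3).
Isolating [Au^3+(aq)] in Q = 10^{−1.976} yields log [Au^3+(aq)] = −3.210, i.e. 0.00062 M.

0.00062 M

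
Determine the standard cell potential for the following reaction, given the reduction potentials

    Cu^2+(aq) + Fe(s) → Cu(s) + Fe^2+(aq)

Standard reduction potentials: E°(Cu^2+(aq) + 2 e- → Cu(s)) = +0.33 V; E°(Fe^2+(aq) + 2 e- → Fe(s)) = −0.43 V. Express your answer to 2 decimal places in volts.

Cu^2+(aq) gains electrons, so the Cu²⁺/Cu couple is the cathode; the Fe²⁺/Fe couple is the anode.
E°cell = E°(cathode) − E°(anode) = +0.33 − (−0.43) = +0.76 V.

+0.76 V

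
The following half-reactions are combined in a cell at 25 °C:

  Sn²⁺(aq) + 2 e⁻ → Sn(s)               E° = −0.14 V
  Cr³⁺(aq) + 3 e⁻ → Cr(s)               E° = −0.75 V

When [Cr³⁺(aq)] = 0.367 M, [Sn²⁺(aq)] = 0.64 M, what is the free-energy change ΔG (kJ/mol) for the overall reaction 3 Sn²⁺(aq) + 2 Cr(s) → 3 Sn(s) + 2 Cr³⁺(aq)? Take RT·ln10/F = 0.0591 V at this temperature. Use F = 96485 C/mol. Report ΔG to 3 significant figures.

With Sn²⁺/Sn reduced at the cathode, E°cell = −0.14 − (−0.75) = +0.61 V and n = 6.
Here Q = [Cr³⁺(aq)]^2 / [Sn²⁺(aq)]^3 = 0.514 (log Q = −0.289), giving E = +0.61 − (0.0591/6)·(−0.289) = +0.6128 V.
ΔG = −nFE = −(6)(96485)(+0.6128) J/mol = −355 kJ/mol.

−355 kJ/mol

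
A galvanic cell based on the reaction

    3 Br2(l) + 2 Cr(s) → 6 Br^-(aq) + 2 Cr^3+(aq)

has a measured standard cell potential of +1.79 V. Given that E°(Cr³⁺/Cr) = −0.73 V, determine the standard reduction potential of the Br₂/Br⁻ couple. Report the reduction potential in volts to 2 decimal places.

In the reaction as written the Br₂/Br⁻ couple is reduced (cathode) and Cr³⁺/Cr is oxidized (anode), so E°cell = E°(Br₂/Br⁻) − E°(Cr³⁺/Cr).
E°(Br₂/Br⁻) = E°cell + E°(anode) = +1.79 + (−0.73) = +1.06 V.

+1.06 V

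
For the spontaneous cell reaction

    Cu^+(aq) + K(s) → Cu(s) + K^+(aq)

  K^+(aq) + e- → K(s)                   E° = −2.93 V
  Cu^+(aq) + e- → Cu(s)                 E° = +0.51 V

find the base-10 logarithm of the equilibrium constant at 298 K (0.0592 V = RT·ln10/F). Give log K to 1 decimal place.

The Cu⁺/Cu couple is reduced (cathode); E°cell = +0.51 − (−2.93) = +3.44 V with n = 1.
At equilibrium E = 0, so log K = nE°cell / 0.0592 = (1)(+3.44) / 0.0592 = 58.1.

log K = 58.1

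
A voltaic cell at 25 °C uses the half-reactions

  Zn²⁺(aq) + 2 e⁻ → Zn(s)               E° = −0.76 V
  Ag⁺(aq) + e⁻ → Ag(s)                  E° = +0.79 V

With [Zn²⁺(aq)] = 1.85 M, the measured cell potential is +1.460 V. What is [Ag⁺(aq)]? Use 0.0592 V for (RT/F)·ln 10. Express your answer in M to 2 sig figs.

0.041 M

Ag⁺/Ag is the cathode (higher E°); E°cell = +0.79 − (−0.76) = +1.55 V with n = 2.
From the Nernst equation, log Q = n(E° − E)/0.0592 = 2·(+1.55 − (+1.460))/0.0592 = 3.041.
Balancing electrons gives 2 Ag⁺(aq) + Zn(s) → 2 Ag(s) + Zn²⁺(aq); thus Q = [Zn²⁺(aq)] / [Ag⁺(aq)]^2.
Isolating [Ag⁺(aq)] in Q = 10^{3.041} yields log [Ag⁺(aq)] = −1.387, i.e. 0.041 M.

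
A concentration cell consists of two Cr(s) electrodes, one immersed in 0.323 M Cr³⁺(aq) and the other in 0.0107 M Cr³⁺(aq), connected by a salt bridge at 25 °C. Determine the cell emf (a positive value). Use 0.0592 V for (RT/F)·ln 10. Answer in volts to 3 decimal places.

For a concentration cell E°cell = 0, since both electrodes use the same couple.
The compartment with the higher Cr³⁺(aq) concentration (0.323 M) acts as the cathode; ions are reduced there and produced at the dilute (0.0107 M) anode.
With n = 3, Ecell = −(0.0592/3)·log([dilute]/[conc]) = −(0.0592/3)·log(0.0107/0.323) = +0.029 V.

0.029 V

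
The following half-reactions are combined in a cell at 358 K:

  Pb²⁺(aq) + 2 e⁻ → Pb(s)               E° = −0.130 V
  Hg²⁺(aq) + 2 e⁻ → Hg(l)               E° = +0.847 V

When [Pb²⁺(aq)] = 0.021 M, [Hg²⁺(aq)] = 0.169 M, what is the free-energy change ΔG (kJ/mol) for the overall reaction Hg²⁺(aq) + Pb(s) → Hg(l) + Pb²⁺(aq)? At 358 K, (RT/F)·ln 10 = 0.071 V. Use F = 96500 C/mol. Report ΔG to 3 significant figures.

E°cell = +0.847 − (−0.130) = +0.977 V; the balanced reaction transfers n = 2 electrons.
Q = [Pb²⁺(aq)] / [Hg²⁺(aq)] = 0.124, so log Q = −0.906 and E = +0.977 − (0.071/2)(−0.906) = +1.0092 V.
ΔG = −nFE = −(2)(96500)(+1.0092) J/mol = −195 kJ/mol.

−195 kJ/mol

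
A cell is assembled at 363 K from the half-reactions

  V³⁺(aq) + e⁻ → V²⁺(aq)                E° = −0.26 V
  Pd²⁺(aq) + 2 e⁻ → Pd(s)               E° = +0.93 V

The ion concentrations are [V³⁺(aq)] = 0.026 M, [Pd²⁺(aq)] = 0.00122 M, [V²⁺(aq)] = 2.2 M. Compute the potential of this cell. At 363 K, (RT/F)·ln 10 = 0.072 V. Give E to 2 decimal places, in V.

+1.22 V

Since E°(Pd²⁺/Pd) > E°(V³⁺/V²⁺), Pd²⁺/Pd serves as the cathode.
The standard potential is +0.93 − (−0.26) = +1.19 V and the balanced reaction transfers n = 2 electrons.
The balanced reaction is Pd²⁺(aq) + 2 V²⁺(aq) → Pd(s) + 2 V³⁺(aq), so Q = [V³⁺(aq)]^2 / ([Pd²⁺(aq)]·[V²⁺(aq)]^2) = 0.114 and log Q = −0.941.
E = E° − (0.072/n)·log Q = +1.19 − (0.072/2)(−0.941) = +1.22 V.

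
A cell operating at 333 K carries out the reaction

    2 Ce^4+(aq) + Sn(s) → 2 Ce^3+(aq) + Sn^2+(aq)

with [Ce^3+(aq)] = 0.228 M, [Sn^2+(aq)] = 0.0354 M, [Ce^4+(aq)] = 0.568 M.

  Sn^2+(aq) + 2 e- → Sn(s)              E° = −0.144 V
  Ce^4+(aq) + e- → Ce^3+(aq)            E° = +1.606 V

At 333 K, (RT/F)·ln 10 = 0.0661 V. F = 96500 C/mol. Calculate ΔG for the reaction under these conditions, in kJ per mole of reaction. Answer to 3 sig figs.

−352 kJ/mol

The standard cell potential is +1.606 − (−0.144) = +1.750 V, with n = 2 electrons in the balanced equation.
Q = ([Ce^3+(aq)]^2·[Sn^2+(aq)]) / [Ce^4+(aq)]^2 = 0.0057, so log Q = −2.244 and E = +1.750 − (0.0661/2)(−2.244) = +1.8242 V.
ΔG = −nFE = −(2)(96500)(+1.8242) J/mol = −352 kJ/mol.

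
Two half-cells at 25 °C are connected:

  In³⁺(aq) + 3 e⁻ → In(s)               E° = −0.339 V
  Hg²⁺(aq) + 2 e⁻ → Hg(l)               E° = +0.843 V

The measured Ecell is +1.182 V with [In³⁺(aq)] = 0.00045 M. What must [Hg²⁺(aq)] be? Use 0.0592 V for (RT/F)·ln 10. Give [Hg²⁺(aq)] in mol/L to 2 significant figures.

The Hg²⁺/Hg couple has the larger reduction potential, so it is the cathode: E°cell = +0.843 − (−0.339) = +1.182 V and n = 6.
From the Nernst equation, log Q = n(E° − E)/0.0592 = 6·(+1.182 − (+1.182))/0.0592 = 0.000.
For 3 Hg²⁺(aq) + 2 In(s) → 3 Hg(l) + 2 In³⁺(aq), the reaction quotient is Q = [In³⁺(aq)]^2 / [Hg²⁺(aq)]^3.
Isolating [Hg²⁺(aq)] in Q = 10^{0.000} yields log [Hg²⁺(aq)] = −2.231, i.e. 0.0059 M.

0.0059 M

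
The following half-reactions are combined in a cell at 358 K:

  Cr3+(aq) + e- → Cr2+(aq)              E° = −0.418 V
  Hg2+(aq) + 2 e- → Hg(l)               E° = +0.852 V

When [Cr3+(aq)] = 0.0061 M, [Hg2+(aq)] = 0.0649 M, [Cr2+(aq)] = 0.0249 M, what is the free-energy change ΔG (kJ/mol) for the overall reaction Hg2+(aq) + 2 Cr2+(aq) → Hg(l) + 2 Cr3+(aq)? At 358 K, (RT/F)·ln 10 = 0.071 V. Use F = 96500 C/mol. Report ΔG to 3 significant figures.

−245 kJ/mol

With Hg²⁺/Hg reduced at the cathode, E°cell = +0.852 − (−0.418) = +1.270 V and n = 2.
Here Q = [Cr3+(aq)]^2 / ([Hg2+(aq)]·[Cr2+(aq)]^2) = 0.925 (log Q = −0.034), giving E = +1.270 − (0.071/2)·(−0.034) = +1.2712 V.
Then ΔG = −nFE = −2 × 96500 × +1.2712 J/mol = −245 kJ/mol.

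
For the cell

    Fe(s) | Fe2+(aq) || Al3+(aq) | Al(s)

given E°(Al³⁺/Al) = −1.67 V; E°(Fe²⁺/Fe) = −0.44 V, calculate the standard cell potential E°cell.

−1.23 V

By convention the left-hand electrode in cell notation is the anode (oxidation) and the right-hand electrode is the cathode (reduction).
E°cell = E°(right) − E°(left) = −1.67 − (−0.44) = −1.23 V.
The negative sign shows that, as written, the cell would require an external voltage to drive the reaction.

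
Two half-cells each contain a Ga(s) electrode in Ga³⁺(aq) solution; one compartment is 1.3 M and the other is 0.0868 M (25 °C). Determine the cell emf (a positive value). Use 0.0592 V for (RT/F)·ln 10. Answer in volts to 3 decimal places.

For a concentration cell E°cell = 0, since both electrodes use the same couple.
The compartment with the higher Ga³⁺(aq) concentration (1.3 M) acts as the cathode; ions are reduced there and produced at the dilute (0.0868 M) anode.
With n = 3, Ecell = −(0.0592/3)·log([dilute]/[conc]) = −(0.0592/3)·log(0.0868/1.3) = +0.023 V.

0.023 V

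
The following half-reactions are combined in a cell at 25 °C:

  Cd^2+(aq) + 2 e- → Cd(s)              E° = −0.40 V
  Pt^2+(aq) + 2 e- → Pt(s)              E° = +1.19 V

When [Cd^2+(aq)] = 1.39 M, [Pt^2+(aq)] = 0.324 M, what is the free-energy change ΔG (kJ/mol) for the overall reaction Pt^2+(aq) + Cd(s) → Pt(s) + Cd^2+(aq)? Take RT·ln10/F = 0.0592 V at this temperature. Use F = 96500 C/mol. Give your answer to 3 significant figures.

The standard cell potential is +1.19 − (−0.40) = +1.59 V, with n = 2 electrons in the balanced equation.
Here Q = [Cd^2+(aq)] / [Pt^2+(aq)] = 4.29 (log Q = 0.632), giving E = +1.59 − (0.0592/2)·(0.632) = +1.5713 V.
Finally ΔG = −nFE = −(2)(96500 C/mol)(+1.5713 V) = −303 kJ/mol.

−303 kJ/mol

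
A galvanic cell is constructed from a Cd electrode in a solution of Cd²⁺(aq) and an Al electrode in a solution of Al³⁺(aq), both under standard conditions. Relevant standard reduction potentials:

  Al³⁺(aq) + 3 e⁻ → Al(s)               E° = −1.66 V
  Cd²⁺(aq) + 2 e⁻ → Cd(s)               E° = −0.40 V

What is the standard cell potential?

+1.26 V

The Cd²⁺/Cd couple has the higher E°, so Cd ion is reduced (cathode) and Al is oxidized (anode).
E°cell = E°(cathode) − E°(anode) = −0.40 − (−1.66) = +1.26 V.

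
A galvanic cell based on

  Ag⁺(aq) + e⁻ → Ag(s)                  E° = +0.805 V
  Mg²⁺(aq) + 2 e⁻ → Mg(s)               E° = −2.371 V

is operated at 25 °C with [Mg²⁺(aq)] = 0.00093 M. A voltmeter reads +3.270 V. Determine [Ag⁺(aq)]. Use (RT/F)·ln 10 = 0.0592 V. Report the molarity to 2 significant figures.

1.2 M

With Ag⁺/Ag at the cathode and Mg²⁺/Mg at the anode, E°cell = +0.805 − (−2.371) = +3.176 V (n = 2).
From the Nernst equation, log Q = n(E° − E)/0.0592 = 2·(+3.176 − (+3.270))/0.0592 = −3.176.
For 2 Ag⁺(aq) + Mg(s) → 2 Ag(s) + Mg²⁺(aq), the reaction quotient is Q = [Mg²⁺(aq)] / [Ag⁺(aq)]^2.
Solving for the unknown gives log [Ag⁺(aq)] = 0.072, so [Ag⁺(aq)] ≈ 1.2 M.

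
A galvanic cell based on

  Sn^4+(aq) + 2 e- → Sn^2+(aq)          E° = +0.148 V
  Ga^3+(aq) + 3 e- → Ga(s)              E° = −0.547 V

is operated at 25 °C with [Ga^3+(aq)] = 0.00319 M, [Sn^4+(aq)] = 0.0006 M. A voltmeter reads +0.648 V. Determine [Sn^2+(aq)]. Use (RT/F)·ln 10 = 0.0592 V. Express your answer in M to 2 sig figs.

1.1 M

The Sn⁴⁺/Sn²⁺ couple has the larger reduction potential, so it is the cathode: E°cell = +0.148 − (−0.547) = +0.695 V and n = 6.
Rearranging E = E° − (0.0592/n)·log Q gives log Q = 6(+0.695 − (+0.648))/0.0592 = 4.764.
For 3 Sn^4+(aq) + 2 Ga(s) → 3 Sn^2+(aq) + 2 Ga^3+(aq), the reaction quotient is Q = ([Sn^2+(aq)]^3·[Ga^3+(aq)]^2) / [Sn^4+(aq)]^3.
Substituting the known concentrations and solving, log [Sn^2+(aq)] = 0.030 and [Sn^2+(aq)] = 1.1 M.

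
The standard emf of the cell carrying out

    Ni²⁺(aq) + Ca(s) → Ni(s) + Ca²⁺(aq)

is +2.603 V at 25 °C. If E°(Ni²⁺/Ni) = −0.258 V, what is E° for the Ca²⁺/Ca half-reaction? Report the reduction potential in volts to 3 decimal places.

−2.861 V

In the reaction as written the Ni²⁺/Ni couple is reduced (cathode) and Ca²⁺/Ca is oxidized (anode), so E°cell = E°(Ni²⁺/Ni) − E°(Ca²⁺/Ca).
E°(Ca²⁺/Ca) = E°(cathode) − E°cell = −0.258 − (+2.603) = −2.861 V.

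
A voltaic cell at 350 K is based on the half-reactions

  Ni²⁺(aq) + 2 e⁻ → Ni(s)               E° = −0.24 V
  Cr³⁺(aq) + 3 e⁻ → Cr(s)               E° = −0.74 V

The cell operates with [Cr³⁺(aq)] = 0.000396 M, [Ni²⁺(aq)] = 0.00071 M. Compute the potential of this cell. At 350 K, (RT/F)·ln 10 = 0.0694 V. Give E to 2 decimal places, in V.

+0.47 V

Ni²⁺/Ni is reduced (cathode, E° = −0.24 V) and Cr³⁺/Cr is oxidized (anode).
The standard potential is −0.24 − (−0.74) = +0.50 V and the balanced reaction transfers n = 6 electrons.
The balanced reaction is 3 Ni²⁺(aq) + 2 Cr(s) → 3 Ni(s) + 2 Cr³⁺(aq), so Q = [Cr³⁺(aq)]^2 / [Ni²⁺(aq)]^3 = 438 and log Q = 2.642.
E = E° − (0.0694/n)·log Q = +0.50 − (0.0694/6)(2.642) = +0.47 V.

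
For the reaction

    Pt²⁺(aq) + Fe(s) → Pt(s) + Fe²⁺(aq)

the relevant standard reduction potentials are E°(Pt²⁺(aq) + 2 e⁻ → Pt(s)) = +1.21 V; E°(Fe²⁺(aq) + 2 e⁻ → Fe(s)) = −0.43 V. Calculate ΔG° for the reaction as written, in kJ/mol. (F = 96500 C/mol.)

In the reaction as written Pt²⁺(aq) is reduced, so the Pt²⁺/Pt couple is the cathode and Fe²⁺/Fe is the anode.
E°cell = +1.21 − (−0.43) = +1.64 V; balancing electrons gives n = 2.
ΔG° = −nFE°cell = −(2)(96500)(+1.64) J/mol = −317 kJ/mol.

−317 kJ/mol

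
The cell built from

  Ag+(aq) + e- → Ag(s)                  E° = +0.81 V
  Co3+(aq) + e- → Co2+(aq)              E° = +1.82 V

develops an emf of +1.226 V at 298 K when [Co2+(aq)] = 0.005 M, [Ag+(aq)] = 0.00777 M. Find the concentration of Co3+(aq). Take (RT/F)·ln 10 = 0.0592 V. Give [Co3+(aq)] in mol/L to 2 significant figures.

0.17 M

With Co³⁺/Co²⁺ at the cathode and Ag⁺/Ag at the anode, E°cell = +1.82 − (+0.81) = +1.01 V (n = 1).
From the Nernst equation, log Q = n(E° − E)/0.0592 = 1·(+1.01 − (+1.226))/0.0592 = −3.649.
The balanced reaction is Co3+(aq) + Ag(s) → Co2+(aq) + Ag+(aq), so Q = ([Co2+(aq)]·[Ag+(aq)]) / [Co3+(aq)].
Isolating [Co3+(aq)] in Q = 10^{−3.649} yields log [Co3+(aq)] = −0.762, i.e. 0.17 M.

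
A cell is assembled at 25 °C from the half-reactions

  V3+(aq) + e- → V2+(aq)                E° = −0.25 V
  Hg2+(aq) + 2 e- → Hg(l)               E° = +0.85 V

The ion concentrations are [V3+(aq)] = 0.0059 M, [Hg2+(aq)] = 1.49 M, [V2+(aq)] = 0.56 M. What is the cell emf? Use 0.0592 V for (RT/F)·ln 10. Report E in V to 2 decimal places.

Hg²⁺/Hg is reduced (cathode, E° = +0.85 V) and V³⁺/V²⁺ is oxidized (anode).
E°cell = E°cat − E°an = +0.85 − (−0.25) = +1.10 V; n = 2.
Balancing gives Hg2+(aq) + 2 V2+(aq) → Hg(l) + 2 V3+(aq); hence Q = [V3+(aq)]^2 / ([Hg2+(aq)]·[V2+(aq)]^2) = 7.45×10^−5 (log Q = −4.128).
By the Nernst equation, E = +1.10 − (0.0592/2)·(−4.128) = +1.22 V.

+1.22 V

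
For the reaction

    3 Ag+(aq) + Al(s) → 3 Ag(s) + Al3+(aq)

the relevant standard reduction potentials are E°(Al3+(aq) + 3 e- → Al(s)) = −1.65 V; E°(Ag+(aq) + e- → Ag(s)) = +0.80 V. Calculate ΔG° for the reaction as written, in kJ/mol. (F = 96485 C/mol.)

In the reaction as written Ag+(aq) is reduced, so the Ag⁺/Ag couple is the cathode and Al³⁺/Al is the anode.
E°cell = +0.80 − (−1.65) = +2.45 V; balancing electrons gives n = 3.
ΔG° = −nFE°cell = −(3)(96485)(+2.45) J/mol = −709 kJ/mol.

−709 kJ/mol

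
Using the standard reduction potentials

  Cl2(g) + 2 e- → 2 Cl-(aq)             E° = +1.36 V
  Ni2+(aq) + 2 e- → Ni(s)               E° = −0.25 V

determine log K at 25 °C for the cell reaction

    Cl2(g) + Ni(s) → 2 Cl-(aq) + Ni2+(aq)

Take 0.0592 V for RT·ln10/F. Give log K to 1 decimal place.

log K = 54.4

The Cl₂/Cl⁻ couple is reduced (cathode); E°cell = +1.36 − (−0.25) = +1.61 V with n = 2.
At equilibrium E = 0, so log K = nE°cell / 0.0592 = (2)(+1.61) / 0.0592 = 54.4.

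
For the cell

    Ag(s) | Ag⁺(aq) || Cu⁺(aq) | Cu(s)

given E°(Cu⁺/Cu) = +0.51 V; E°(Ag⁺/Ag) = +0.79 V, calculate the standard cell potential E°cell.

By convention the left-hand electrode in cell notation is the anode (oxidation) and the right-hand electrode is the cathode (reduction).
E°cell = E°(right) − E°(left) = +0.51 − (+0.79) = −0.28 V.
The negative sign shows that, as written, the cell would require an external voltage to drive the reaction.

−0.28 V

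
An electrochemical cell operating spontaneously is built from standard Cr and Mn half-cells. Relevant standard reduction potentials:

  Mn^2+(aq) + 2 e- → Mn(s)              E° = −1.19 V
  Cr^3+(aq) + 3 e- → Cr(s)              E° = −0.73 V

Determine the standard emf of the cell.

Of the two couples in this cell, the one with the more positive reduction potential is reduced at the cathode: here that is Cr³⁺/Cr (−0.73 V); Mn²⁺/Mn (−1.19 V) is the anode.
E°cell = E°(cathode) − E°(anode) = −0.73 − (−1.19) = +0.46 V.

+0.46 V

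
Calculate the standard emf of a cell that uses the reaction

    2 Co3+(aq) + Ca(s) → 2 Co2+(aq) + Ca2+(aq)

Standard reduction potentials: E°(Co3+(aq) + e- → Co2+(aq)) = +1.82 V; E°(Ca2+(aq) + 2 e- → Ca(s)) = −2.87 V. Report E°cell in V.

+4.69 V

Co3+(aq) gains electrons, so the Co³⁺/Co²⁺ couple is the cathode; the Ca²⁺/Ca couple is the anode.
E°cell = E°(cathode) − E°(anode) = +1.82 − (−2.87) = +4.69 V.
The positive value indicates the reaction is spontaneous as written.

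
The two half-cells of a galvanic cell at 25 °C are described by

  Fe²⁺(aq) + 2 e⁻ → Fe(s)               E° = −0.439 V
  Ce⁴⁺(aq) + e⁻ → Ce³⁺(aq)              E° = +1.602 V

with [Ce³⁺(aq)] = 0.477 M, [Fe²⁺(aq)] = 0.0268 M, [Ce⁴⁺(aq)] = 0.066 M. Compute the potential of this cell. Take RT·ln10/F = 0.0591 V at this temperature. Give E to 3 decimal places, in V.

+2.037 V

Since E°(Ce⁴⁺/Ce³⁺) > E°(Fe²⁺/Fe), Ce⁴⁺/Ce³⁺ serves as the cathode.
E°cell = E°cat − E°an = +1.602 − (−0.439) = +2.041 V; n = 2.
The balanced reaction is 2 Ce⁴⁺(aq) + Fe(s) → 2 Ce³⁺(aq) + Fe²⁺(aq), so Q = ([Ce³⁺(aq)]^2·[Fe²⁺(aq)]) / [Ce⁴⁺(aq)]^2 = 1.4 and log Q = 0.146.
Applying E = E° − (RT ln10/nF)·log Q gives +2.041 − (0.0591/2)(0.146) = +2.037 V.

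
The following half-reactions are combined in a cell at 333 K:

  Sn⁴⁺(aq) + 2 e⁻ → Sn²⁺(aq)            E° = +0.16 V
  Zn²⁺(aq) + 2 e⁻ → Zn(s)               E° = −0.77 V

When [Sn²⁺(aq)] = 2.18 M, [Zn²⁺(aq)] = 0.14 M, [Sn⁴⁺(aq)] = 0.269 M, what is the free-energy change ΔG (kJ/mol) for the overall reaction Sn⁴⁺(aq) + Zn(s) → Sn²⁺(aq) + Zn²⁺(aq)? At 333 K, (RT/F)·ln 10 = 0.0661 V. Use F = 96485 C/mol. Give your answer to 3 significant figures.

−179 kJ/mol

With Sn⁴⁺/Sn²⁺ reduced at the cathode, E°cell = +0.16 − (−0.77) = +0.93 V and n = 2.
Q = ([Sn²⁺(aq)]·[Zn²⁺(aq)]) / [Sn⁴⁺(aq)] = 1.13, so log Q = 0.055 and E = +0.93 − (0.0661/2)(0.055) = +0.9282 V.
Finally ΔG = −nFE = −(2)(96485 C/mol)(+0.9282 V) = −179 kJ/mol.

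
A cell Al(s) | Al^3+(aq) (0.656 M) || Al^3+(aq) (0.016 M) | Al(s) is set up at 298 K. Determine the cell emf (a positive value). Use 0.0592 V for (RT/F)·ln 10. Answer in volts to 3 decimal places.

0.032 V

For a concentration cell E°cell = 0, since both electrodes use the same couple.
The compartment with the higher Al^3+(aq) concentration (0.656 M) acts as the cathode; ions are reduced there and produced at the dilute (0.016 M) anode.
With n = 3, Ecell = −(0.0592/3)·log([dilute]/[conc]) = −(0.0592/3)·log(0.016/0.656) = +0.032 V.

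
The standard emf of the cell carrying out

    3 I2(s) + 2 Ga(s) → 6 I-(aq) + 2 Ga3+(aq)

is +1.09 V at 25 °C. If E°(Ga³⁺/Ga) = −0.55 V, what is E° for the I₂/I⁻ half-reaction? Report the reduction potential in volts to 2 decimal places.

In the reaction as written the I₂/I⁻ couple is reduced (cathode) and Ga³⁺/Ga is oxidized (anode), so E°cell = E°(I₂/I⁻) − E°(Ga³⁺/Ga).
E°(I₂/I⁻) = E°cell + E°(anode) = +1.09 + (−0.55) = +0.54 V.

+0.54 V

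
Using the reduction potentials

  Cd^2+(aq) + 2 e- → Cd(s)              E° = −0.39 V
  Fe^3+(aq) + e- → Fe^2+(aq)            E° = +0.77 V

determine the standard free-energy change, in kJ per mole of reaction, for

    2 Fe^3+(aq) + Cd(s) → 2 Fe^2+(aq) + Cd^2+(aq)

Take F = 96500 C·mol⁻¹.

−224 kJ/mol

In the reaction as written Fe^3+(aq) is reduced, so the Fe³⁺/Fe²⁺ couple is the cathode and Cd²⁺/Cd is the anode.
E°cell = +0.77 − (−0.39) = +1.16 V; balancing electrons gives n = 2.
ΔG° = −nFE°cell = −(2)(96500)(+1.16) J/mol = −224 kJ/mol.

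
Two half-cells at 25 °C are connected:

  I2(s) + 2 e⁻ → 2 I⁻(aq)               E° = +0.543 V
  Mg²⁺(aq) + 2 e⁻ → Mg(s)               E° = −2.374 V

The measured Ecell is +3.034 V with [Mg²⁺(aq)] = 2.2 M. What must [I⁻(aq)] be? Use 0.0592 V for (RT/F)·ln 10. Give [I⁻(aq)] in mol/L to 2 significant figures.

With I₂/I⁻ at the cathode and Mg²⁺/Mg at the anode, E°cell = +0.543 − (−2.374) = +2.917 V (n = 2).
Since E = E° − (0.0592/n)·log Q, log Q = n(E° − E)/0.0592 = −3.953.
For I2(s) + Mg(s) → 2 I⁻(aq) + Mg²⁺(aq), the reaction quotient is Q = [I⁻(aq)]^2·[Mg²⁺(aq)].
Solving for the unknown gives log [I⁻(aq)] = −2.148, so [I⁻(aq)] ≈ 0.0071 M.

0.0071 M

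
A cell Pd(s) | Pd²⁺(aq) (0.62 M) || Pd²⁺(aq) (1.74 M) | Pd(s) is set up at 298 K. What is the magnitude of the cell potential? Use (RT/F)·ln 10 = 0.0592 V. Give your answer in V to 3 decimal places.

0.013 V

For a concentration cell E°cell = 0, since both electrodes use the same couple.
The compartment with the higher Pd²⁺(aq) concentration (1.74 M) acts as the cathode; ions are reduced there and produced at the dilute (0.62 M) anode.
With n = 2, Ecell = −(0.0592/2)·log([dilute]/[conc]) = −(0.0592/2)·log(0.62/1.74) = +0.013 V.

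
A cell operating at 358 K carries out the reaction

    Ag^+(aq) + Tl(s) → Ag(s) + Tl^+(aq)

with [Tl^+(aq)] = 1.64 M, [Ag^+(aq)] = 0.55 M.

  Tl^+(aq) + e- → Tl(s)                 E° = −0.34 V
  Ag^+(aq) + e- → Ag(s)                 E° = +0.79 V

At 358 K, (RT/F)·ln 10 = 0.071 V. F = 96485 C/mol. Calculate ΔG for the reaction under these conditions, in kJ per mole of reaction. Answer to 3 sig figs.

−106 kJ/mol

E°cell = +0.79 − (−0.34) = +1.13 V; the balanced reaction transfers n = 1 electron.
Q = [Tl^+(aq)] / [Ag^+(aq)] = 2.98, so log Q = 0.474 and E = +1.13 − (0.071/1)(0.474) = +1.0963 V.
ΔG = −nFE = −(1)(96485)(+1.0963) J/mol = −106 kJ/mol.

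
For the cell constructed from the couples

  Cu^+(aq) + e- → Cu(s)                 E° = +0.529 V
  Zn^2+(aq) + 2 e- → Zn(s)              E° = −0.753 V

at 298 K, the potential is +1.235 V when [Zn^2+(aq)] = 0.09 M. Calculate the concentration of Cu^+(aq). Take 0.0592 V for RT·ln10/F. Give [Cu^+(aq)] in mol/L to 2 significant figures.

The Cu⁺/Cu couple has the larger reduction potential, so it is the cathode: E°cell = +0.529 − (−0.753) = +1.282 V and n = 2.
Rearranging E = E° − (0.0592/n)·log Q gives log Q = 2(+1.282 − (+1.235))/0.0592 = 1.588.
For 2 Cu^+(aq) + Zn(s) → 2 Cu(s) + Zn^2+(aq), the reaction quotient is Q = [Zn^2+(aq)] / [Cu^+(aq)]^2.
Solving for the unknown gives log [Cu^+(aq)] = −1.317, so [Cu^+(aq)] ≈ 0.048 M.

0.048 M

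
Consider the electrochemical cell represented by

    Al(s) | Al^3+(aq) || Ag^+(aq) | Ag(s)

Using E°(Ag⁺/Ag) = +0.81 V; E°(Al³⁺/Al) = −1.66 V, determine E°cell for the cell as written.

By convention the left-hand electrode in cell notation is the anode (oxidation) and the right-hand electrode is the cathode (reduction).
E°cell = E°(right) − E°(left) = +0.81 − (−1.66) = +2.47 V.

+2.47 V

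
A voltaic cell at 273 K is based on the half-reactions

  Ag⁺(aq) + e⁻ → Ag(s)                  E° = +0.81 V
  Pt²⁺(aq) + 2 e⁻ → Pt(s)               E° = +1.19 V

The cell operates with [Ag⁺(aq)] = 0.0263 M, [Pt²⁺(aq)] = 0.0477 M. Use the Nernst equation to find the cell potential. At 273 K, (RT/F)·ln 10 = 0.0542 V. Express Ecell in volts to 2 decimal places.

+0.43 V

Since E°(Pt²⁺/Pt) > E°(Ag⁺/Ag), Pt²⁺/Pt serves as the cathode.
The standard potential is +1.19 − (+0.81) = +0.38 V and the balanced reaction transfers n = 2 electrons.
The balanced reaction is Pt²⁺(aq) + 2 Ag(s) → Pt(s) + 2 Ag⁺(aq), so Q = [Ag⁺(aq)]^2 / [Pt²⁺(aq)] = 0.0145 and log Q = −1.839.
By the Nernst equation, E = +0.38 − (0.0542/2)·(−1.839) = +0.43 V.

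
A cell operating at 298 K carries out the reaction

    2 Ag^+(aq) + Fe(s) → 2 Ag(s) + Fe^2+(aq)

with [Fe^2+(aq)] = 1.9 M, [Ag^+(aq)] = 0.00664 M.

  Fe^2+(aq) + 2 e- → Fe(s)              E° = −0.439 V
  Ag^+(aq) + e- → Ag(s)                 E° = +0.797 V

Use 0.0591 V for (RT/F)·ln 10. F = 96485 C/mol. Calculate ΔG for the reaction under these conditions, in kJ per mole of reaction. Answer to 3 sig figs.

−212 kJ/mol

With Ag⁺/Ag reduced at the cathode, E°cell = +0.797 − (−0.439) = +1.236 V and n = 2.
The reaction quotient is [Fe^2+(aq)] / [Ag^+(aq)]^2 = 4.31×10^4; by Nernst, E = +1.236 − (0.0591/2)(4.634) = +1.0991 V.
Finally ΔG = −nFE = −(2)(96485 C/mol)(+1.0991 V) = −212 kJ/mol.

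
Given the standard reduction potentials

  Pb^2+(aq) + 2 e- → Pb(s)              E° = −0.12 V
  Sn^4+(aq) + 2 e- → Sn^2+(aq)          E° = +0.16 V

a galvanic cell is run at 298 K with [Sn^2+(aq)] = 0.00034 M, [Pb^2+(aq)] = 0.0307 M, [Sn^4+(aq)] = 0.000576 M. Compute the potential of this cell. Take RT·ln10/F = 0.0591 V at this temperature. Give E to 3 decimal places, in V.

+0.331 V

The Sn⁴⁺/Sn²⁺ couple has the more positive E°, so it is the cathode; Pb²⁺/Pb is the anode.
E°cell = E°cat − E°an = +0.16 − (−0.12) = +0.28 V; n = 2.
The balanced reaction is Sn^4+(aq) + Pb(s) → Sn^2+(aq) + Pb^2+(aq), so Q = ([Sn^2+(aq)]·[Pb^2+(aq)]) / [Sn^4+(aq)] = 0.0181 and log Q = −1.742.
E = E° − (0.0591/n)·log Q = +0.28 − (0.0591/2)(−1.742) = +0.331 V.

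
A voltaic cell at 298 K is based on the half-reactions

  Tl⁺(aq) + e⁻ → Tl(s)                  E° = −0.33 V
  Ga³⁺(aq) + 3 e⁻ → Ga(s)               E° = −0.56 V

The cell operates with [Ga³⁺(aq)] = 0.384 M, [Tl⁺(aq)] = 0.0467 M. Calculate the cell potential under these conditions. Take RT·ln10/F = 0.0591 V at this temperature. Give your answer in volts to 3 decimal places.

Tl⁺/Tl is reduced (cathode, E° = −0.33 V) and Ga³⁺/Ga is oxidized (anode).
E°cell = E°cat − E°an = −0.33 − (−0.56) = +0.23 V; n = 3.
Balancing gives 3 Tl⁺(aq) + Ga(s) → 3 Tl(s) + Ga³⁺(aq); hence Q = [Ga³⁺(aq)] / [Tl⁺(aq)]^3 = 3.77×10^3 (log Q = 3.576).
By the Nernst equation, E = +0.23 − (0.0591/3)·(3.576) = +0.160 V.

+0.160 V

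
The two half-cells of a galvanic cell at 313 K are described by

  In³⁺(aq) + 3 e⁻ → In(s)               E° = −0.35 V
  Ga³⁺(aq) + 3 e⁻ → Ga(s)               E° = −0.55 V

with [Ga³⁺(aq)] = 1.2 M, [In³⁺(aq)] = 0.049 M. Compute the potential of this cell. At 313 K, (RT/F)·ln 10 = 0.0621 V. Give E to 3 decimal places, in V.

+0.171 V

In³⁺/In is reduced (cathode, E° = −0.35 V) and Ga³⁺/Ga is oxidized (anode).
E°cell = E°cat − E°an = −0.35 − (−0.55) = +0.20 V; n = 3.
The balanced reaction is In³⁺(aq) + Ga(s) → In(s) + Ga³⁺(aq), so Q = [Ga³⁺(aq)] / [In³⁺(aq)] = 24.5 and log Q = 1.389.
Applying E = E° − (RT ln10/nF)·log Q gives +0.20 − (0.0621/3)(1.389) = +0.171 V.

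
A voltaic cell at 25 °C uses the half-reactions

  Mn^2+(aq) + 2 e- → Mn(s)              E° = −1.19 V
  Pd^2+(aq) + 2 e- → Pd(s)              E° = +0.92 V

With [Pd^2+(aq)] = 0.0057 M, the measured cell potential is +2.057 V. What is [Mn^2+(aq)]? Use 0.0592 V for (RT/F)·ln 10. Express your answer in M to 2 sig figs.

With Pd²⁺/Pd at the cathode and Mn²⁺/Mn at the anode, E°cell = +0.92 − (−1.19) = +2.11 V (n = 2).
From the Nernst equation, log Q = n(E° − E)/0.0592 = 2·(+2.11 − (+2.057))/0.0592 = 1.791.
The balanced reaction is Pd^2+(aq) + Mn(s) → Pd(s) + Mn^2+(aq), so Q = [Mn^2+(aq)] / [Pd^2+(aq)].
Substituting the known concentrations and solving, log [Mn^2+(aq)] = −0.453 and [Mn^2+(aq)] = 0.35 M.

0.35 M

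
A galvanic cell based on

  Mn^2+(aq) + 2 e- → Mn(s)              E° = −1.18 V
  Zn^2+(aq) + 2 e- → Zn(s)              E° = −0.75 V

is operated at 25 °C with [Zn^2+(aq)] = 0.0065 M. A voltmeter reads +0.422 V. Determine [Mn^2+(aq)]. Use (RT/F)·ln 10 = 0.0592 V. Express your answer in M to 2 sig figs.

Zn²⁺/Zn is the cathode (higher E°); E°cell = −0.75 − (−1.18) = +0.43 V with n = 2.
Since E = E° − (0.0592/n)·log Q, log Q = n(E° − E)/0.0592 = 0.270.
The balanced reaction is Zn^2+(aq) + Mn(s) → Zn(s) + Mn^2+(aq), so Q = [Mn^2+(aq)] / [Zn^2+(aq)].
Solving for the unknown gives log [Mn^2+(aq)] = −1.917, so [Mn^2+(aq)] ≈ 0.012 M.

0.012 M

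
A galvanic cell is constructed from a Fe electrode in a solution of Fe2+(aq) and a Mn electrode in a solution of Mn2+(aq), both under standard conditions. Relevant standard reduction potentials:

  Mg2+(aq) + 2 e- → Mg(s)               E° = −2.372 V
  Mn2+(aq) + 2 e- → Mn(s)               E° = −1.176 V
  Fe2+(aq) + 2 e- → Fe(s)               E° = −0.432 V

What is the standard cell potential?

The Fe²⁺/Fe couple has the higher E°, so Fe ion is reduced (cathode) and Mn is oxidized (anode).
E°cell = E°(cathode) − E°(anode) = −0.432 − (−1.176) = +0.744 V.

+0.744 V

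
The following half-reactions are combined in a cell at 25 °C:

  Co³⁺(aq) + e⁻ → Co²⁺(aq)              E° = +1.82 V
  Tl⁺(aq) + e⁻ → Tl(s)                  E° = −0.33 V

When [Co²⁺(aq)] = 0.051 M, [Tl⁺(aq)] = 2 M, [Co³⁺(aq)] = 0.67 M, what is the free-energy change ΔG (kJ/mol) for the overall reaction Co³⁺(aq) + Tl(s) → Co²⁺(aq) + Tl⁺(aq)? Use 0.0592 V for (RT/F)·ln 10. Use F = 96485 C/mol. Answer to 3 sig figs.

−212 kJ/mol

E°cell = +1.82 − (−0.33) = +2.15 V; the balanced reaction transfers n = 1 electron.
Here Q = ([Co²⁺(aq)]·[Tl⁺(aq)]) / [Co³⁺(aq)] = 0.152 (log Q = −0.817), giving E = +2.15 − (0.0592/1)·(−0.817) = +2.1984 V.
ΔG = −nFE = −(1)(96485)(+2.1984) J/mol = −212 kJ/mol.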